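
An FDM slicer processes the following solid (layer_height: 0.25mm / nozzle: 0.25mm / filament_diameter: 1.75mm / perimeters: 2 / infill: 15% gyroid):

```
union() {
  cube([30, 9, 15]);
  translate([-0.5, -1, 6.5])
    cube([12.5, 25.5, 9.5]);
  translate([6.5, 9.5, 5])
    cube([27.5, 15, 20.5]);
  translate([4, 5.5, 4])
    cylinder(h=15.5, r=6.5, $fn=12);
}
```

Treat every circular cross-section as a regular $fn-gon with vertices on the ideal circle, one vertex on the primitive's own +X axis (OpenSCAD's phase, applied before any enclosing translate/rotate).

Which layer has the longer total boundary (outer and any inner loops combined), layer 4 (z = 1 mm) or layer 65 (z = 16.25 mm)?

layer 65 (z = 16.25 mm)

Layer 4 (z = 1): the cube (footprint 30×9) is included at this height (perimeter 78.00 mm); the cube at (-0.5, -1) does not reach this height (z outside [6.5, 16]); the cube at (6.5, 9.5) is absent (z outside [5, 25.5]); the cylinder at (4, 5.5) is not intersected at this z (z outside [4, 19.5]); Merging all regions: only the 30×9 cube is present, so the union is just that shape — boundary = 78.00 mm. So its perimeter = 78.00 mm. Layer 65 (z = 16.25): the cube is not intersected at this z (z outside [0, 15]); the cube at (-0.5, -1) does not reach this height (z outside [6.5, 16]); the cube at (6.5, 9.5) is present — its section is the full 27.5×15 rectangle (perimeter 85.00 mm); the r=6.5 cylinder at (4, 5.5) contributes a regular 12-gon of circumradius 6.5 (perimeter = 2·12·6.500·sin(180°/12) = 40.38 mm); Merging all regions: the regions partially overlap (shared area 2.62 mm²), so the edge portions inside another operand are dropped and the merged outline is re-measured after clipping — boundary = 118.09 mm. So its perimeter = 118.09 mm. Layer 65 is larger (118.09 vs 78.00 mm).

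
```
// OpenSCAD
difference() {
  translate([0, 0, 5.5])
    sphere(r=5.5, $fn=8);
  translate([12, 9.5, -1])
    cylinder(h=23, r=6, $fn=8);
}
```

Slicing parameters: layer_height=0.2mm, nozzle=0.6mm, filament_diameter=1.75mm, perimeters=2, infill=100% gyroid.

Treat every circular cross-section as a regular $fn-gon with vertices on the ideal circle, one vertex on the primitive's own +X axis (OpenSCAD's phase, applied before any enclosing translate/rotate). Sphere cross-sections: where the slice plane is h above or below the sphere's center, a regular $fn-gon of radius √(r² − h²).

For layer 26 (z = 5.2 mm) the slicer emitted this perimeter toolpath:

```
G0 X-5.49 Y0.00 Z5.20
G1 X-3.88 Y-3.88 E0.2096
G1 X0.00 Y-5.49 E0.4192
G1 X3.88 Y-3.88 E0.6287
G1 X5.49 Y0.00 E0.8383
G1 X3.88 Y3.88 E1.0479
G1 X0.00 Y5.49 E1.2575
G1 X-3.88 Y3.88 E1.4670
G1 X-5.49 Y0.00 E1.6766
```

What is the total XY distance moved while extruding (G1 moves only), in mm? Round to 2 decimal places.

Sum the Euclidean lengths of each G1 segment: total = 33.61 mm.

33.61 mm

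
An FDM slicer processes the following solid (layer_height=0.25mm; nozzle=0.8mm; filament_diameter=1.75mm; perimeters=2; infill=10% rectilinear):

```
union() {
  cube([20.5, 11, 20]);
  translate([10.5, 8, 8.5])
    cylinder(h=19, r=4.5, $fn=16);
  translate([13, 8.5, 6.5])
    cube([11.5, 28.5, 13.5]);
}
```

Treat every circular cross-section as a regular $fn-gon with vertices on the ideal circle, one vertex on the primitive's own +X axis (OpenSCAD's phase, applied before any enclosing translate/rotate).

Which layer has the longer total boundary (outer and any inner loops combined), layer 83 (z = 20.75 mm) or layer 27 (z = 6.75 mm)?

Layer 83 (z = 20.75): the cube is absent (z outside [0, 20]); the cylinder at (10.5, 8): section is a regular 16-gon, circumradius r=4.5 (perimeter = 2·16·4.500·sin(180°/16) = 28.09 mm); the cube at (13, 8.5) does not reach this height (z outside [6.5, 20]); Combining (union): only the r=4.5 cylinder at (10.5, 8) is present, so the union is just that shape — boundary = 28.09 mm. So its perimeter = 28.09 mm. Layer 27 (z = 6.75): the cube is present — its section is the full 20.5×11 rectangle (perimeter 63.00 mm); the cylinder at (10.5, 8) does not reach this height (z outside [8.5, 27.5]); the cube at (13, 8.5) is present — its section is the full 11.5×28.5 rectangle (perimeter 80.00 mm); Taking the union: the regions partially overlap (shared area 18.75 mm²), so the edge portions inside another operand are dropped and the merged outline is re-measured after clipping — boundary = 123.00 mm. So its perimeter = 123.00 mm. Layer 27 is larger (123.00 vs 28.09 mm).

layer 27 (z = 6.75 mm)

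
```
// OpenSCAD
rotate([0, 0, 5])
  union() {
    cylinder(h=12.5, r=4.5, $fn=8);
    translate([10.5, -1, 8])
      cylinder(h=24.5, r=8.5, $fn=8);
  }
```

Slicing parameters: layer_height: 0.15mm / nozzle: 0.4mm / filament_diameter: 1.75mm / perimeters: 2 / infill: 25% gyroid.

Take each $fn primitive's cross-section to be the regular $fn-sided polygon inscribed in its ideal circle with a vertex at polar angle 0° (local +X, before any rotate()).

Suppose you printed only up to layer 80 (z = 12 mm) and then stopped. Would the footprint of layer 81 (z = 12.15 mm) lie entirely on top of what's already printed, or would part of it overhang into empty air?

entirely on top

Compare the two slices. At z = 12: the cylinder: section is a regular 8-gon, circumradius r=4.5 (area = (8/2)·4.500²·sin(360°/8) = 57.28 mm²); the r=8.5 cylinder at (10.5, -1) gives a regular 8-gon of circumradius 8.5 (constant along its height) (area = (8/2)·8.500²·sin(360°/8) = 204.35 mm²); Taking the union: the regions partially overlap — summed areas 261.63 mm² minus the doubly-counted overlap 7.30 mm² gives 254.33 mm² — area = 254.33 mm²; (whole slice rotated 5° about Z — lengths, areas and connectivity unchanged). At z = 12.15: the r=4.5 cylinder gives a regular 8-gon of circumradius 4.5 (constant along its height) (area = (8/2)·4.500²·sin(360°/8) = 57.28 mm²); the cylinder at (10.5, -1): section is a regular 8-gon, circumradius r=8.5 (area = (8/2)·8.500²·sin(360°/8) = 204.35 mm²); Taking the union: the regions partially overlap — summed areas 261.63 mm² minus the doubly-counted overlap 7.30 mm² gives 254.33 mm² — area = 254.33 mm²; (rotated 5° about Z; rotation is an isometry so areas/perimeters/island counts are preserved). Checking containment: the cross-section at z = 12.15 is a subset of the cross-section at z = 12.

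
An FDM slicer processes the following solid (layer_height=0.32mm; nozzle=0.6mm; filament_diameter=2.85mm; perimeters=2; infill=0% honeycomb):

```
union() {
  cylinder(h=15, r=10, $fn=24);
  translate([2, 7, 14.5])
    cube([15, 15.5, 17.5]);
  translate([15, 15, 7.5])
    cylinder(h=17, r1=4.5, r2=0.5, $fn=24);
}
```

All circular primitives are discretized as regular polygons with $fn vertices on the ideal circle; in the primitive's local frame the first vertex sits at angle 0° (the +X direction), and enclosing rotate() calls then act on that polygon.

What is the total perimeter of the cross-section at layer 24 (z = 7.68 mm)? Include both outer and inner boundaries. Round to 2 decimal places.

At z = 7.68 mm: the cylinder: section is a regular 24-gon, circumradius r=10 (perimeter = 2·24·10.000·sin(180°/24) = 62.65 mm); the cube at (2, 7) does not reach this height (z outside [14.5, 32]); the cone at (15, 15): at t=0.011 of its height the radius interpolates to r₁+(r₂−r₁)t = 4.458, giving a regular 24-gon of that circumradius (perimeter = 2·24·4.458·sin(180°/24) = 27.93 mm); Merging all regions: the 2 present regions are separate (no shared area or edge), so areas and boundary lengths simply add and each stays a separate island — boundary = 90.58 mm. Overall, the cross-section has 2 separate islands. Total boundary length (outer) = 90.58 mm.

90.58 mm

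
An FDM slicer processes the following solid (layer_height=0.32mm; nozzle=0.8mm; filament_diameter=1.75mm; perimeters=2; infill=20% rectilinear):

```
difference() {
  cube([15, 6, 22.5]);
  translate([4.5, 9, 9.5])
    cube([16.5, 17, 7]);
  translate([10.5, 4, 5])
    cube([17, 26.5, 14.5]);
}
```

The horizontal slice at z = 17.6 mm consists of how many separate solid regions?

1

At z = 17.6 mm: the 15×6 cube contributes its full rectangle; the cube at (4.5, 9) is absent (z outside [9.5, 16.5]); the cube at (10.5, 4) (footprint 17×26.5) is included at this height; Taking the first minus the rest: starting from the 15×6 cube, the 17×26.5 cube at (10.5, 4) partially overlaps it — only the 9.00 mm² overlap (of its 450.50 mm²) is removed, clipping the outline — 1 connected region. The result has 1 disconnected region.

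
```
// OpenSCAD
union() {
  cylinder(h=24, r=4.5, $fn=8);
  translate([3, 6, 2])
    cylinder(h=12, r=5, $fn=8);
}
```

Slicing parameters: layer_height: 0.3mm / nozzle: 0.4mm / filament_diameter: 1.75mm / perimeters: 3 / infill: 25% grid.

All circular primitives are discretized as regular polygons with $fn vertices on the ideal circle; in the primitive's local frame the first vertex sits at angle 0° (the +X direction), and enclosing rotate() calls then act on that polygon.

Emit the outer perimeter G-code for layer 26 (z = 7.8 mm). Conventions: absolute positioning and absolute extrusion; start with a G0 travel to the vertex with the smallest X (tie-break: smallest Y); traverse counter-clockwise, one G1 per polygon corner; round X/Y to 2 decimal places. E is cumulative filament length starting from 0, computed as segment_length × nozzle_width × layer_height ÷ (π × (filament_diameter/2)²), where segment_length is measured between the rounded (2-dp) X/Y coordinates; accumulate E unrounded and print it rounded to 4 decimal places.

G0 X-4.50 Y0.00 Z7.80
G1 X-3.18 Y-3.18 E0.1718
G1 X0.00 Y-4.50 E0.3436
G1 X3.18 Y-3.18 E0.5153
G1 X4.50 Y0.00 E0.6871
G1 X3.93 Y1.38 E0.7616
G1 X6.54 Y2.46 E0.9025
G1 X8.00 Y6.00 E1.0936
G1 X6.54 Y9.54 E1.2846
G1 X3.00 Y11.00 E1.4756
G1 X-0.54 Y9.54 E1.6667
G1 X-2.00 Y6.00 E1.8577
G1 X-1.18 Y4.01 E1.9651
G1 X-3.18 Y3.18 E2.0731
G1 X-4.50 Y0.00 E2.2449

At z = 7.8 mm: the r=4.5 cylinder gives a regular 8-gon of circumradius 4.5 (constant along its height); the cylinder at (3, 6): section is a regular 8-gon, circumradius r=5; Taking the union: the regions partially overlap (shared area 9.63 mm²), so overlapping operands fuse into one piece — 1 connected region. The outline is a single polygon with 14 vertices. Extrusion per mm of travel: 0.4 × 0.3 / (π × 0.875²) = 0.049890. Accumulating E over each segment gives final E = 2.2449.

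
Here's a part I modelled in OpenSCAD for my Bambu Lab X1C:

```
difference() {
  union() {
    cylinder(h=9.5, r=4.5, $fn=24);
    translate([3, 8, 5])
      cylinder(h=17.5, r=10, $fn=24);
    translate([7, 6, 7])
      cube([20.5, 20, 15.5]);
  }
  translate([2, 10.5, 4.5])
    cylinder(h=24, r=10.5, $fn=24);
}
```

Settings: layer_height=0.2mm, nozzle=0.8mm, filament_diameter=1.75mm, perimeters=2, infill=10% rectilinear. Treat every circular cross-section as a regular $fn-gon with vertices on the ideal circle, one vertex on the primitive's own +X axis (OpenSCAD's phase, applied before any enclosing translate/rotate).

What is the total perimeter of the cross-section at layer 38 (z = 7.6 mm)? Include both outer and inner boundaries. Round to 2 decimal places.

127.54 mm

At z = 7.6 mm: the r=4.5 cylinder contributes a regular 24-gon of circumradius 4.5 (perimeter = 2·24·4.500·sin(180°/24) = 28.19 mm); the r=10 cylinder at (3, 8) contributes a regular 24-gon of circumradius 10 (perimeter = 2·24·10.000·sin(180°/24) = 62.65 mm); the cube at (7, 6) is present — its section is the full 20.5×20 rectangle (perimeter 81.00 mm); Combining (union): the regions partially overlap (shared area 91.59 mm²), so the edge portions inside another operand are dropped and the merged outline is re-measured after clipping — boundary = 117.43 mm; the r=10.5 cylinder at (2, 10.5) gives a regular 24-gon of circumradius 10.5 (constant along its height) (perimeter = 2·24·10.500·sin(180°/24) = 65.79 mm); Taking the first minus the rest: starting from that combined region, the r=10.5 cylinder at (2, 10.5) partially overlaps it — only the 281.99 mm² overlap (of its 342.42 mm²) is removed, clipping the outline — boundary = 127.54 mm. Overall, the cross-section is a single solid region. Total boundary length (outer) = 127.54 mm.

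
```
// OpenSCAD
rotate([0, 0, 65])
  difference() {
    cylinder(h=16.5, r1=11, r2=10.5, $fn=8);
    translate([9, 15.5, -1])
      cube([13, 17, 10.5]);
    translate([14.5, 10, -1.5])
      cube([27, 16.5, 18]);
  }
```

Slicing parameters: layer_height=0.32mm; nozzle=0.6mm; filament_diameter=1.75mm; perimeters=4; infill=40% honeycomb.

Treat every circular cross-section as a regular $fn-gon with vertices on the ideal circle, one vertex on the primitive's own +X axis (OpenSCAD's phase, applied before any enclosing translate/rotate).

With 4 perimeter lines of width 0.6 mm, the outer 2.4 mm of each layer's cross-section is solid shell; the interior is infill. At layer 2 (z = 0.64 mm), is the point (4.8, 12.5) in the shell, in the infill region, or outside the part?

At z = 0.64 mm: the cone: at t=0.039 of its height the radius interpolates to r₁+(r₂−r₁)t = 10.981, giving a regular 8-gon of that circumradius; the cube at (9, 15.5) (footprint 13×17) is included at this height; the 27×16.5 cube at (14.5, 10) contributes its full rectangle; Taking the first minus the rest: starting from the cone, the 13×17 cube at (9, 15.5) misses the remaining region (no effect); the 27×16.5 cube at (14.5, 10) misses the remaining region (no effect) — 1 connected region; (rotated 65° about Z; rotation is an isometry so areas/perimeters/island counts are preserved). Overall, the cross-section is a single solid region. Undo the 65° rotation: the query point maps to (13.357, 0.932) in the un-rotated model frame. The nearest boundary edge runs (7.76, 7.76)→(10.98, 0.00); distance from the point to it = 2.55 mm. The point is not inside any of the regions above, so it lies outside the cross-section (2.55 mm from the nearest boundary).

outside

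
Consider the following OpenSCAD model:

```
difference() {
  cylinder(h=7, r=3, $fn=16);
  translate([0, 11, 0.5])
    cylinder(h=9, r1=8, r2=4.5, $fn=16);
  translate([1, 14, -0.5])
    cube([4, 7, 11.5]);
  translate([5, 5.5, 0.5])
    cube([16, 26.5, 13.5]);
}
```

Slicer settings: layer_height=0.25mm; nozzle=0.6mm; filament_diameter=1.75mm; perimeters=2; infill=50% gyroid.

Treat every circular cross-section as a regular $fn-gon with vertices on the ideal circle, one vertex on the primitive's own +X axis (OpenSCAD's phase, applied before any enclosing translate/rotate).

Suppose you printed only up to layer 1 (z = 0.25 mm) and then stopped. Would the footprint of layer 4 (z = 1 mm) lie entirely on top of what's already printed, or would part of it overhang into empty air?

Compare the two slices. At z = 0.25: the cylinder: section is a regular 16-gon, circumradius r=3 (area = (16/2)·3.000²·sin(360°/16) = 27.55 mm²); the cone at (0, 11) is absent (z outside [0.5, 9.5]); the 4×7 cube at (1, 14) contributes its full rectangle (area 28.00 mm²); the cube at (5, 5.5) is not intersected at this z (z outside [0.5, 14]); After the difference (first − rest): starting from the r=3 cylinder (27.55 mm²), the 4×7 cube at (1, 14) misses the remaining region (no effect) — area = 27.55 mm². At z = 1: the cylinder: section is a regular 16-gon, circumradius r=3 (area = (16/2)·3.000²·sin(360°/16) = 27.55 mm²); the cone at (0, 11): at t=0.056 of its height the radius interpolates to r₁+(r₂−r₁)t = 7.806, giving a regular 16-gon of that circumradius (area = (16/2)·7.806²·sin(360°/16) = 186.53 mm²); the cube at (1, 14) (footprint 4×7) is included at this height (area 28.00 mm²); the cube at (5, 5.5) (footprint 16×26.5) is included at this height (area 424.00 mm²); After the difference (first − rest): starting from the r=3 cylinder (27.55 mm²), the cone at (0, 11) misses the remaining region (no effect); the 4×7 cube at (1, 14) misses the remaining region (no effect); the 16×26.5 cube at (5, 5.5) misses the remaining region (no effect) — area = 27.55 mm². Checking containment: the cross-section at z = 1 is a subset of the cross-section at z = 0.25.

entirely on top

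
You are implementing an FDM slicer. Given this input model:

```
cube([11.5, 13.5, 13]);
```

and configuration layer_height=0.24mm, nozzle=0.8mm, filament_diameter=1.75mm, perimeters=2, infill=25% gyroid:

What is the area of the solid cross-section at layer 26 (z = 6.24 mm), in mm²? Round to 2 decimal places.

155.25 mm²

At z = 6.24 mm: the cube is present — its section is the full 11.5×13.5 rectangle (area 155.25 mm²). Overall, the cross-section is a single solid region. Net area = 155.25 mm².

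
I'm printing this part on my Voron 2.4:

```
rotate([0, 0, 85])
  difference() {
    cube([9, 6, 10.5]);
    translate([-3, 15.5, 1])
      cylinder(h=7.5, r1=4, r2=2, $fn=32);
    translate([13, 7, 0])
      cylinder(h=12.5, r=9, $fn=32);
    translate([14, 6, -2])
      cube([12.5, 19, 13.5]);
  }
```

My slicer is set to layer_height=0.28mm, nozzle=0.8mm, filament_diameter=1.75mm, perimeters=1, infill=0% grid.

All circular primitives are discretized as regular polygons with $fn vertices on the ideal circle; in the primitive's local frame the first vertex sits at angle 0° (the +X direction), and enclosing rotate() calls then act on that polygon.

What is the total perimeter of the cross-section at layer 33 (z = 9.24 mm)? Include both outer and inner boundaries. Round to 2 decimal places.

24.56 mm

At z = 9.24 mm: the 9×6 cube contributes its full rectangle (perimeter 30.00 mm); the cone at (-3, 15.5) does not reach this height (z outside [1, 8.5]); the r=9 cylinder at (13, 7) contributes a regular 32-gon of circumradius 9 (perimeter = 2·32·9.000·sin(180°/32) = 56.46 mm); the cube at (14, 6) is present — its section is the full 12.5×19 rectangle (perimeter 63.00 mm); Taking the first minus the rest: starting from the 9×6 cube, the r=9 cylinder at (13, 7) partially overlaps it — only the 22.71 mm² overlap (of its 252.84 mm²) is removed, clipping the outline; the 12.5×19 cube at (14, 6) misses the remaining region (no effect) — boundary = 24.56 mm; (rotated 85° about Z; rotation is an isometry so areas/perimeters/island counts are preserved). Overall, the cross-section is a single solid region. Total boundary length (outer) = 24.56 mm.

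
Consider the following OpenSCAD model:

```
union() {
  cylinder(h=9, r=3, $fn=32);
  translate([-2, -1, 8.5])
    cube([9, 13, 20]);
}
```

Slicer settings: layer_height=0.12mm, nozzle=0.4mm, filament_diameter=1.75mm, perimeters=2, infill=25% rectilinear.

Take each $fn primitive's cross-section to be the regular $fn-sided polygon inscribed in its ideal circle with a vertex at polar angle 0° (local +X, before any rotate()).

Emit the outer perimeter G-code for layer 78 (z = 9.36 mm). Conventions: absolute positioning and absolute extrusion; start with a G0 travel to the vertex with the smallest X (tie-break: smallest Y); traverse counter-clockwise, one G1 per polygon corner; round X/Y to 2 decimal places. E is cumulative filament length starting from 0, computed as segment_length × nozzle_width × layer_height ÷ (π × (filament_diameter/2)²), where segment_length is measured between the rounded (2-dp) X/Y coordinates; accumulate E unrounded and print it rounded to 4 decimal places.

At z = 9.36 mm: the cylinder is not intersected at this z (z outside [0, 9]); the cube at (-2, -1) is present — its section is the full 9×13 rectangle; Combining (union): only the 9×13 cube at (-2, -1) is present, so the union is just that shape — 1 connected region. The outline is a single polygon with 4 vertices. Extrusion per mm of travel: 0.4 × 0.12 / (π × 0.875²) = 0.019956. Accumulating E over each segment gives final E = 0.8781.

G0 X-2.00 Y-1.00 Z9.36
G1 X7.00 Y-1.00 E0.1796
G1 X7.00 Y12.00 E0.4390
G1 X-2.00 Y12.00 E0.6186
G1 X-2.00 Y-1.00 E0.8781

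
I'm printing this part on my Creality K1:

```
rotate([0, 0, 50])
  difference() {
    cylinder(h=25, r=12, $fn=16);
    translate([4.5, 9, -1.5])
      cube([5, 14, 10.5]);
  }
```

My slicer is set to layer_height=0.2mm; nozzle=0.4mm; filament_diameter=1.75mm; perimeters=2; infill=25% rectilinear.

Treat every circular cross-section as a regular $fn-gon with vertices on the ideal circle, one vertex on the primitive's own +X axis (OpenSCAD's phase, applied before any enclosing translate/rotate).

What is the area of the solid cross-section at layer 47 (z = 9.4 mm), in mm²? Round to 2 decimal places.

440.85 mm²

At z = 9.4 mm: the cylinder: section is a regular 16-gon, circumradius r=12 (area = (16/2)·12.000²·sin(360°/16) = 440.85 mm²); the cube at (4.5, 9) is absent (z outside [-1.5, 9]); Subtracting the remaining from the first: none of the subtracted shapes is present at this height, so the r=12 cylinder is unchanged — area = 440.85 mm²; (whole slice rotated 50° about Z — lengths, areas and connectivity unchanged). Overall, the cross-section is a single solid region. Net area = 440.85 mm².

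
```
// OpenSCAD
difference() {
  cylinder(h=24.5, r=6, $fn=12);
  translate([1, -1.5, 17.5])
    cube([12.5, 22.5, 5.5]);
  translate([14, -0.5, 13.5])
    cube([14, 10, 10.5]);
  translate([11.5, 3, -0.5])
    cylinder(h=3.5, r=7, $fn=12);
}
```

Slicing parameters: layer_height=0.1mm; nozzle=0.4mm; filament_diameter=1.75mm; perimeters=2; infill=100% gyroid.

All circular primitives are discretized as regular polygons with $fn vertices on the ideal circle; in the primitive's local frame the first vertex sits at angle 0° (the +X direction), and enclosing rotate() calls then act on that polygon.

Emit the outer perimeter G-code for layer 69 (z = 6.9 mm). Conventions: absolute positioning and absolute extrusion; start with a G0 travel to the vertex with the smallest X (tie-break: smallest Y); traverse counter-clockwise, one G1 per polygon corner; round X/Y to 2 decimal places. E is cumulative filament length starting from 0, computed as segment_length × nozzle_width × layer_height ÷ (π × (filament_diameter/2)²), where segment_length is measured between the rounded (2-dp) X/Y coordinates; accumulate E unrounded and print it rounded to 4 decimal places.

At z = 6.9 mm: the r=6 cylinder contributes a regular 12-gon of circumradius 6; the cube at (1, -1.5) does not reach this height (z outside [17.5, 23]); the cube at (14, -0.5) does not reach this height (z outside [13.5, 24]); the cylinder at (11.5, 3) is not intersected at this z (z outside [-0.5, 3]); Subtracting the remaining from the first: none of the subtracted shapes is present at this height, so the r=6 cylinder is unchanged — 1 connected region. The outline is a single polygon with 12 vertices. Extrusion per mm of travel: 0.4 × 0.1 / (π × 0.875²) = 0.016630. Accumulating E over each segment gives final E = 0.6200.

G0 X-6.00 Y0.00 Z6.90
G1 X-5.20 Y-3.00 E0.0516
G1 X-3.00 Y-5.20 E0.1034
G1 X0.00 Y-6.00 E0.1550
G1 X3.00 Y-5.20 E0.2066
G1 X5.20 Y-3.00 E0.2584
G1 X6.00 Y0.00 E0.3100
G1 X5.20 Y3.00 E0.3616
G1 X3.00 Y5.20 E0.4134
G1 X0.00 Y6.00 E0.4650
G1 X-3.00 Y5.20 E0.5167
G1 X-5.20 Y3.00 E0.5684
G1 X-6.00 Y0.00 E0.6200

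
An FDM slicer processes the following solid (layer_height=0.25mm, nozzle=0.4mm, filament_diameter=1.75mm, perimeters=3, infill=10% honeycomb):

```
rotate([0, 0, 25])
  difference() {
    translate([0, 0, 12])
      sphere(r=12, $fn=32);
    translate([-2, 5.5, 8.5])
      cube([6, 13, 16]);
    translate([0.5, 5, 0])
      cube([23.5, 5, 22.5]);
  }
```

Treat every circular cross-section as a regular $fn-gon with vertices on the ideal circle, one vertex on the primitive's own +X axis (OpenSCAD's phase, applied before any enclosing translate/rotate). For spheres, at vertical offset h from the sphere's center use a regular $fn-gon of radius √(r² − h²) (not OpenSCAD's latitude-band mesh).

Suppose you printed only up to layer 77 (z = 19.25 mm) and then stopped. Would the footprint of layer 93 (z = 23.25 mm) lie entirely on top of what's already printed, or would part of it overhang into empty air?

Compare the two slices. At z = 19.25: the sphere: section is a regular 32-gon, circumradius = √(r²−h²) = √(12²−7.25²) = 9.562 (area = (32/2)·9.562²·sin(360°/32) = 285.42 mm²); the cube at (-2, 5.5) (footprint 6×13) is included at this height (area 78.00 mm²); the cube at (0.5, 5) is present — its section is the full 23.5×5 rectangle (area 117.50 mm²); Subtracting the remaining from the first: starting from the r=12 sphere (285.42 mm²), the 6×13 cube at (-2, 5.5) partially overlaps it — only the 22.91 mm² overlap (of its 78.00 mm²) is removed, clipping the outline; the 23.5×5 cube at (0.5, 5) partially overlaps it — only the 10.76 mm² overlap (of its 117.50 mm²) is removed, clipping the outline — area = 251.75 mm²; (whole slice rotated 25° about Z — lengths, areas and connectivity unchanged). At z = 23.25: the sphere: section is a regular 32-gon, circumradius = √(r²−h²) = √(12²−11.25²) = 4.176 (area = (32/2)·4.176²·sin(360°/32) = 54.43 mm²); the cube at (-2, 5.5) (footprint 6×13) is included at this height (area 78.00 mm²); the cube at (0.5, 5) is not intersected at this z (z outside [0, 22.5]); Taking the first minus the rest: starting from the r=12 sphere (54.43 mm²), the 6×13 cube at (-2, 5.5) misses the remaining region (no effect) — area = 54.43 mm²; (rotated 25° about Z; rotation is an isometry so areas/perimeters/island counts are preserved). Checking containment: the cross-section at z = 23.25 is a subset of the cross-section at z = 19.25.

entirely on top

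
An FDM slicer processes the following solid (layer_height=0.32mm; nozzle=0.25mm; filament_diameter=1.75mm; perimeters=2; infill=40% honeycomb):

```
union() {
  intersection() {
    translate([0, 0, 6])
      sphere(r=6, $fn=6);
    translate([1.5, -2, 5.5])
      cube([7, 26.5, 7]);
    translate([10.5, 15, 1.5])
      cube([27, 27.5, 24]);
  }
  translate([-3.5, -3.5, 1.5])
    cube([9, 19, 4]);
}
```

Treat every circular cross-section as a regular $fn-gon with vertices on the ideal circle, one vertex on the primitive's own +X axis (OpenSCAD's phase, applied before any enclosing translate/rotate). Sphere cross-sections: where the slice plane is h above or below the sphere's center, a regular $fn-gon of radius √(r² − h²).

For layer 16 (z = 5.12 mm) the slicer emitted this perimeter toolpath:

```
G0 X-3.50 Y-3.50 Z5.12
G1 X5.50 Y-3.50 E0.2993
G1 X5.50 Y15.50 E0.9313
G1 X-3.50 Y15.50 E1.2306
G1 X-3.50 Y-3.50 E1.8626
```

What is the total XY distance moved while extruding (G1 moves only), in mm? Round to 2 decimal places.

56.00 mm

Sum the Euclidean lengths of each G1 segment: total = 56.00 mm.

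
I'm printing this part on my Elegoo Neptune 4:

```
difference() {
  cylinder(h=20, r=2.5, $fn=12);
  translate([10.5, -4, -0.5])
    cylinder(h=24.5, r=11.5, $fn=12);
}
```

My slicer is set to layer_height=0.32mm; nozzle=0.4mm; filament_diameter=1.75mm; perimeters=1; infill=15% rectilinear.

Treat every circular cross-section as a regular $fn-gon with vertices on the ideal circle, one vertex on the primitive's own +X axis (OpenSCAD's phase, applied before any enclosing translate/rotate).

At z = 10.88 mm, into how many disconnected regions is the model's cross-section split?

1

At z = 10.88 mm: the r=2.5 cylinder gives a regular 12-gon of circumradius 2.5 (constant along its height); the cylinder at (10.5, -4): section is a regular 12-gon, circumradius r=11.5; Taking the first minus the rest: starting from the r=2.5 cylinder, the r=11.5 cylinder at (10.5, -4) partially overlaps it — only the 8.94 mm² overlap (of its 396.75 mm²) is removed, clipping the outline — 1 connected region. The result has 1 disconnected region.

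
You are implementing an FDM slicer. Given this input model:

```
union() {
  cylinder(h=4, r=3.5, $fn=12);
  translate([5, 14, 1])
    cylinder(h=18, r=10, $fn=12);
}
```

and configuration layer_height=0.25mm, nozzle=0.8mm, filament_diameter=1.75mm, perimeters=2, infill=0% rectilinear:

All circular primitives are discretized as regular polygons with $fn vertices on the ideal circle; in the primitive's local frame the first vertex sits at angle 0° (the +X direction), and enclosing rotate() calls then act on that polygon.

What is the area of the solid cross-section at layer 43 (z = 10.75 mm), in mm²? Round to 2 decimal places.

300.00 mm²

At z = 10.75 mm: the cylinder does not reach this height (z outside [0, 4]); the cylinder at (5, 14): section is a regular 12-gon, circumradius r=10 (area = (12/2)·10.000²·sin(360°/12) = 300.00 mm²); Combining (union): only the r=10 cylinder at (5, 14) is present, so the union is just that shape — area = 300.00 mm². Overall, the cross-section is a single solid region. Net area = 300.00 mm².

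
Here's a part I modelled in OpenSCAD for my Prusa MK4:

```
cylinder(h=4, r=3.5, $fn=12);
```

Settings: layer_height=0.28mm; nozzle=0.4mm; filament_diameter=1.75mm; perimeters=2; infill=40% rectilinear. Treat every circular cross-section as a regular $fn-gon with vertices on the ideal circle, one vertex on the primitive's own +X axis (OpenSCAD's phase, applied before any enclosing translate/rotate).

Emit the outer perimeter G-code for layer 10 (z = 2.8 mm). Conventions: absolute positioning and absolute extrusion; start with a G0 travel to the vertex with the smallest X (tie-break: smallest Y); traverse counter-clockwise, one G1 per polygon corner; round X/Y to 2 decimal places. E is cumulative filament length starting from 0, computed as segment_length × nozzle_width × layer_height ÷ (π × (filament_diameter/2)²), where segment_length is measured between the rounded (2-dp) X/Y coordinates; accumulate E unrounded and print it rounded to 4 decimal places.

G0 X-3.50 Y0.00 Z2.80
G1 X-3.03 Y-1.75 E0.0844
G1 X-1.75 Y-3.03 E0.1687
G1 X0.00 Y-3.50 E0.2530
G1 X1.75 Y-3.03 E0.3374
G1 X3.03 Y-1.75 E0.4217
G1 X3.50 Y0.00 E0.5061
G1 X3.03 Y1.75 E0.5905
G1 X1.75 Y3.03 E0.6747
G1 X0.00 Y3.50 E0.7591
G1 X-1.75 Y3.03 E0.8435
G1 X-3.03 Y1.75 E0.9278
G1 X-3.50 Y0.00 E1.0122

At z = 2.8 mm: the r=3.5 cylinder gives a regular 12-gon of circumradius 3.5 (constant along its height). The outline is a single polygon with 12 vertices. Extrusion per mm of travel: 0.4 × 0.28 / (π × 0.875²) = 0.046564. Accumulating E over each segment gives final E = 1.0122.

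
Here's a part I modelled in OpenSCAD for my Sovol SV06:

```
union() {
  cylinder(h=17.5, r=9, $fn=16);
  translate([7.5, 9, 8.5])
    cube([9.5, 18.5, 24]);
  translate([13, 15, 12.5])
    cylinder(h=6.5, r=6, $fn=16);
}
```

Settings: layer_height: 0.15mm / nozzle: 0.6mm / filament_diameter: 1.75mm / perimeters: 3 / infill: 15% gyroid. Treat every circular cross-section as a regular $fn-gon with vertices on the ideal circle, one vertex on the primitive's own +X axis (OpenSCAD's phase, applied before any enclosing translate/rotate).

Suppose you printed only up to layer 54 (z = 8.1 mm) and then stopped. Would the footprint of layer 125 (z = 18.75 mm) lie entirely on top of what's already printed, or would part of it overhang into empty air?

Compare the two slices. At z = 8.1: the r=9 cylinder gives a regular 16-gon of circumradius 9 (constant along its height) (area = (16/2)·9.000²·sin(360°/16) = 247.98 mm²); the cube at (7.5, 9) is not intersected at this z (z outside [8.5, 32.5]); the cylinder at (13, 15) is not intersected at this z (z outside [12.5, 19]); Combining (union): only the r=9 cylinder is present, so the union is just that shape — area = 247.98 mm². At z = 18.75: the cylinder does not reach this height (z outside [0, 17.5]); the cube at (7.5, 9) (footprint 9.5×18.5) is included at this height (area 175.75 mm²); the cylinder at (13, 15): section is a regular 16-gon, circumradius r=6 (area = (16/2)·6.000²·sin(360°/16) = 110.21 mm²); Merging all regions: the regions partially overlap — summed areas 285.96 mm² minus the doubly-counted overlap 97.31 mm² gives 188.65 mm² — area = 188.65 mm². Checking containment: at z = 18.75 the cross-section extends beyond the z = 8.1 cross-section by about 188.65 mm².

part overhangs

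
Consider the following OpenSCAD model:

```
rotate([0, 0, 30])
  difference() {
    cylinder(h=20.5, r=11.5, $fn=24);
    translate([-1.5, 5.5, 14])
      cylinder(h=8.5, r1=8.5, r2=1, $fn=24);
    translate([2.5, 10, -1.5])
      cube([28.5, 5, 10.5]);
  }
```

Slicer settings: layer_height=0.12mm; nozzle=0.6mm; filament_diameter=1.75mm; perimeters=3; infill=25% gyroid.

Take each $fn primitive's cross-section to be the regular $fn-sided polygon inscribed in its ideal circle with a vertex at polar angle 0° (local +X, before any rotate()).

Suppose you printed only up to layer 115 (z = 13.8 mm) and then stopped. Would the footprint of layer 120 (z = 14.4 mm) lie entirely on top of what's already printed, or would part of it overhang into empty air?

entirely on top

Compare the two slices. At z = 13.8: the r=11.5 cylinder gives a regular 24-gon of circumradius 11.5 (constant along its height) (area = (24/2)·11.500²·sin(360°/24) = 410.75 mm²); the cone at (-1.5, 5.5) is absent (z outside [14, 22.5]); the cube at (2.5, 10) does not reach this height (z outside [-1.5, 9]); After the difference (first − rest): none of the subtracted shapes is present at this height, so the r=11.5 cylinder is unchanged — area = 410.75 mm²; (rotated 30° about Z; rotation is an isometry so areas/perimeters/island counts are preserved). At z = 14.4: the cylinder: section is a regular 24-gon, circumradius r=11.5 (area = (24/2)·11.500²·sin(360°/24) = 410.75 mm²); the cone at (-1.5, 5.5): at t=0.047 of its height the radius interpolates to r₁+(r₂−r₁)t = 8.147, giving a regular 24-gon of that circumradius (area = (24/2)·8.147²·sin(360°/24) = 206.15 mm²); the cube at (2.5, 10) is absent (z outside [-1.5, 9]); Subtracting the remaining from the first: starting from the r=11.5 cylinder (410.75 mm²), the cone at (-1.5, 5.5) partially overlaps it — only the 178.26 mm² overlap (of its 206.15 mm²) is removed, clipping the outline — area = 232.49 mm²; (rotated 30° about Z; rotation is an isometry so areas/perimeters/island counts are preserved). Checking containment: the cross-section at z = 14.4 is a subset of the cross-section at z = 13.8.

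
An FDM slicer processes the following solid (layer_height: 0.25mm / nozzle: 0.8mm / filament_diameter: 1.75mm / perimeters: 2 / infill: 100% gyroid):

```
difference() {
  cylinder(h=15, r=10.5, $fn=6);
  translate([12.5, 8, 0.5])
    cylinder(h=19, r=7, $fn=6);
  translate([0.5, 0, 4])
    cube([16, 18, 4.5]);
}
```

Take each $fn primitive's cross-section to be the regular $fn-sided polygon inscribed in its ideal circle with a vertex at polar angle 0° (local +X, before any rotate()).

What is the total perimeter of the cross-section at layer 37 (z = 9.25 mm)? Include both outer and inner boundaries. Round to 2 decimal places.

63.38 mm

At z = 9.25 mm: the r=10.5 cylinder gives a regular 6-gon of circumradius 10.5 (constant along its height) (perimeter = 2·6·10.500·sin(180°/6) = 63.00 mm); the cylinder at (12.5, 8): section is a regular 6-gon, circumradius r=7 (perimeter = 2·6·7.000·sin(180°/6) = 42.00 mm); the cube at (0.5, 0) does not reach this height (z outside [4, 8.5]); Taking the first minus the rest: starting from the r=10.5 cylinder, the r=7 cylinder at (12.5, 8) partially overlaps it — only the 2.37 mm² overlap (of its 127.31 mm²) is removed, clipping the outline — boundary = 63.38 mm. Overall, the cross-section is a single solid region. Total boundary length (outer) = 63.38 mm.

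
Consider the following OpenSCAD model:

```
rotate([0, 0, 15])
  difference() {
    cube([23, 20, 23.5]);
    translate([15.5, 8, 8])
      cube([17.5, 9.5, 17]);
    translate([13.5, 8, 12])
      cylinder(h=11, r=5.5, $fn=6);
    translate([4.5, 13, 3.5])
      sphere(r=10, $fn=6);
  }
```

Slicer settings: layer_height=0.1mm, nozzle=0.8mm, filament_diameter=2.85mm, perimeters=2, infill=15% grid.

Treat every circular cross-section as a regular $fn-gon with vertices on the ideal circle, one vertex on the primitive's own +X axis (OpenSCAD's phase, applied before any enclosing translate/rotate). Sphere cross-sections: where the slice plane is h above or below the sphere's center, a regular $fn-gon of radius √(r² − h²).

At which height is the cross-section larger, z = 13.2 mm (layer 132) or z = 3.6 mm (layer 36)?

layer 132 (z = 13.2 mm)

Layer 132 (z = 13.2): the 23×20 cube contributes its full rectangle (area 460.00 mm²); the cube at (15.5, 8) (footprint 17.5×9.5) is included at this height (area 166.25 mm²); the r=5.5 cylinder at (13.5, 8) gives a regular 6-gon of circumradius 5.5 (constant along its height) (area = (6/2)·5.500²·sin(360°/6) = 78.59 mm²); the sphere at (4.5, 13): section is a regular 6-gon, circumradius = √(r²−h²) = √(10²−9.7²) = 2.431 (area = (6/2)·2.431²·sin(360°/6) = 15.35 mm²); Taking the first minus the rest: starting from the 23×20 cube (460.00 mm²), the 17.5×9.5 cube at (15.5, 8) partially overlaps it — only the 71.25 mm² overlap (of its 166.25 mm²) is removed, clipping the outline; the r=5.5 cylinder at (13.5, 8) partially overlaps it — only the 68.47 mm² overlap (of its 78.59 mm²) is removed, clipping the outline; the r=10 sphere at (4.5, 13) lies wholly inside it (removes its full 15.35 mm² and its 14.59 mm outline becomes a hole wall) — area = 304.93 mm²; (rotated 15° about Z; rotation is an isometry so areas/perimeters/island counts are preserved). So its area = 304.93 mm². Layer 36 (z = 3.6): the 23×20 cube contributes its full rectangle (area 460.00 mm²); the cube at (15.5, 8) is not intersected at this z (z outside [8, 25]); the cylinder at (13.5, 8) does not reach this height (z outside [12, 23]); the r=10 sphere at (4.5, 13) slices to a regular 6-gon of circumradius 9.999 (√(r²−h²) with h=0.1 from center) (area = (6/2)·9.999²·sin(360°/6) = 259.78 mm²); Taking the first minus the rest: starting from the 23×20 cube (460.00 mm²), the r=10 sphere at (4.5, 13) partially overlaps it — only the 191.27 mm² overlap (of its 259.78 mm²) is removed, clipping the outline — area = 268.73 mm²; (whole slice rotated 15° about Z — lengths, areas and connectivity unchanged). So its area = 268.73 mm². Layer 132 is larger (304.93 vs 268.73 mm²).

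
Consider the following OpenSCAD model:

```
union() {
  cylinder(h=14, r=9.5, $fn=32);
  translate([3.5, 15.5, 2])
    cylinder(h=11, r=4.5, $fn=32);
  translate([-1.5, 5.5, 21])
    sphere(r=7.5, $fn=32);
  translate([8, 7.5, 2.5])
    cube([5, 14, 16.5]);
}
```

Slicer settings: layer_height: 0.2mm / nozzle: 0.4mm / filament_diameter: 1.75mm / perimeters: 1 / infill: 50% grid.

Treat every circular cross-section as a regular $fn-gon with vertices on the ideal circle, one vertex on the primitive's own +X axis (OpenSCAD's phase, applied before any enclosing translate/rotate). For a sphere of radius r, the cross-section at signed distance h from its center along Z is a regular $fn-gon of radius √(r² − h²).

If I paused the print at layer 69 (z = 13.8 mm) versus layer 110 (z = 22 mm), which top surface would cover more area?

Layer 69 (z = 13.8): the cylinder: section is a regular 32-gon, circumradius r=9.5 (area = (32/2)·9.500²·sin(360°/32) = 281.71 mm²); the cylinder at (3.5, 15.5) is not intersected at this z (z outside [2, 13]); the r=7.5 sphere at (-1.5, 5.5) slices to a regular 32-gon of circumradius 2.100 (√(r²−h²) with h=7.2 from center) (area = (32/2)·2.100²·sin(360°/32) = 13.77 mm²); the 5×14 cube at (8, 7.5) contributes its full rectangle (area 70.00 mm²); Combining (union): the regions partially overlap — summed areas 365.48 mm² minus the doubly-counted overlap 13.77 mm² gives 351.71 mm² — area = 351.71 mm². So its area = 351.71 mm². Layer 110 (z = 22): the cylinder does not reach this height (z outside [0, 14]); the cylinder at (3.5, 15.5) does not reach this height (z outside [2, 13]); the r=7.5 sphere at (-1.5, 5.5) slices to a regular 32-gon of circumradius 7.433 (√(r²−h²) with h=1 from center) (area = (32/2)·7.433²·sin(360°/32) = 172.46 mm²); the cube at (8, 7.5) does not reach this height (z outside [2.5, 19]); Merging all regions: only the r=7.5 sphere at (-1.5, 5.5) is present, so the union is just that shape — area = 172.46 mm². So its area = 172.46 mm². Layer 69 is larger (351.71 vs 172.46 mm²).

layer 69 (z = 13.8 mm)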